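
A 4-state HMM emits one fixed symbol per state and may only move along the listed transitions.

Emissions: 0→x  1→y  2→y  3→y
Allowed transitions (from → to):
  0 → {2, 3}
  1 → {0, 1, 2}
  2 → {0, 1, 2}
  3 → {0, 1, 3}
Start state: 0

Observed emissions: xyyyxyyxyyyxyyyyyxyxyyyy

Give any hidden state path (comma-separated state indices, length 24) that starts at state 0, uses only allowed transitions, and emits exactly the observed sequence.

0,2,2,1,0,2,2,0,3,1,1,0,2,1,1,2,2,0,2,0,3,3,1,2

  [0] x  {0}  => 0  start
  [1] y  {1,2,3}  => 2  0->2 ok
  [2] y  {1,2,3}  => 2  2->2 ok
  [3] y  {1,2,3}  => 1  2->1 ok
  [4] x  {0}  => 0  1->0 ok
  [5] y  {1,2,3}  => 2  0->2 ok
  [6] y  {1,2,3}  => 2  2->2 ok
  [7] x  {0}  => 0  2->0 ok
  [8] y  {1,2,3}  => 3  0->3 ok
  [9] y  {1,2,3}  => 1  3->1 ok
  [10] y  {1,2,3}  => 1  1->1 ok
  [11] x  {0}  => 0  1->0 ok
  [12] y  {1,2,3}  => 2  0->2 ok
  [13] y  {1,2,3}  => 1  2->1 ok
  [14] y  {1,2,3}  => 1  1->1 ok
  [15] y  {1,2,3}  => 2  1->2 ok
  [16] y  {1,2,3}  => 2  2->2 ok
  [17] x  {0}  => 0  2->0 ok
  [18] y  {1,2,3}  => 2  0->2 ok
  [19] x  {0}  => 0  2->0 ok
  [20] y  {1,2,3}  => 3  0->3 ok
  [21] y  {1,2,3}  => 3  3->3 ok
  [22] y  {1,2,3}  => 1  3->1 ok
  [23] y  {1,2,3}  => 2  1->2 ok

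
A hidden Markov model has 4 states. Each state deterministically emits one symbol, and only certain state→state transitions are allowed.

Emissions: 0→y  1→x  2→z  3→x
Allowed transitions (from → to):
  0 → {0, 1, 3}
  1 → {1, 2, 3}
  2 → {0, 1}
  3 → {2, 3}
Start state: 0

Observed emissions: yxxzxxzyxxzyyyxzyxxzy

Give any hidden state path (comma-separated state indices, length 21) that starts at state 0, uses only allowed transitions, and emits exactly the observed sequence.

0,3,3,2,1,1,2,0,1,3,2,0,0,0,1,2,0,1,1,2,0

  t0 'y' -> {0}, take 0 (start)
  t1 'x' -> {1,3}, take 3 (0->3 ok)
  t2 'x' -> {1,3}, take 3 (3->3 ok)
  t3 'z' -> {2}, take 2 (3->2 ok)
  t4 'x' -> {1,3}, take 1 (2->1 ok)
  t5 'x' -> {1,3}, take 1 (1->1 ok)
  t6 'z' -> {2}, take 2 (1->2 ok)
  t7 'y' -> {0}, take 0 (2->0 ok)
  t8 'x' -> {1,3}, take 1 (0->1 ok)
  t9 'x' -> {1,3}, take 3 (1->3 ok)
  t10 'z' -> {2}, take 2 (3->2 ok)
  t11 'y' -> {0}, take 0 (2->0 ok)
  t12 'y' -> {0}, take 0 (0->0 ok)
  t13 'y' -> {0}, take 0 (0->0 ok)
  t14 'x' -> {1,3}, take 1 (0->1 ok)
  t15 'z' -> {2}, take 2 (1->2 ok)
  t16 'y' -> {0}, take 0 (2->0 ok)
  t17 'x' -> {1,3}, take 1 (0->1 ok)
  t18 'x' -> {1,3}, take 1 (1->1 ok)
  t19 'z' -> {2}, take 2 (1->2 ok)
  t20 'y' -> {0}, take 0 (2->0 ok)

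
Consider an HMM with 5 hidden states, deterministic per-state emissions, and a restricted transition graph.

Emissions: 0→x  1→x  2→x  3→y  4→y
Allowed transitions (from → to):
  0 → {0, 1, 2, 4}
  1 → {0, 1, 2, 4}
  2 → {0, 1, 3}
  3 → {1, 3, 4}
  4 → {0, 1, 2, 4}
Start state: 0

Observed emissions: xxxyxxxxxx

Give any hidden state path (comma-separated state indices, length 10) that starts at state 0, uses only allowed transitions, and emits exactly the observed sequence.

  pos 0: x in {0,1,2}, choose 0; start
  pos 1: x in {0,1,2}, choose 1; 0->1 ok
  pos 2: x in {0,1,2}, choose 0; 1->0 ok
  pos 3: y in {3,4}, choose 4; 0->4 ok
  pos 4: x in {0,1,2}, choose 2; 4->2 ok
  pos 5: x in {0,1,2}, choose 0; 2->0 ok
  pos 6: x in {0,1,2}, choose 0; 0->0 ok
  pos 7: x in {0,1,2}, choose 2; 0->2 ok
  pos 8: x in {0,1,2}, choose 0; 2->0 ok
  pos 9: x in {0,1,2}, choose 2; 0->2 ok

0,1,0,4,2,0,0,2,0,2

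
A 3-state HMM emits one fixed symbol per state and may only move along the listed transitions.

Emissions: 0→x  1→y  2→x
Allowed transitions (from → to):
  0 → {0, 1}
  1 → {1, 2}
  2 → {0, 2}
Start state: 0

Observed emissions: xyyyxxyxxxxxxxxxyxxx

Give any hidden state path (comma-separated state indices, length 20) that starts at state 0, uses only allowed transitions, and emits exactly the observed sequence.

0,1,1,1,2,0,1,2,2,2,2,2,2,2,0,0,1,2,2,0

  0: obs=x cand={0,2} pick 0 [start]
  1: obs=y cand={1} pick 1 [0->1 ok]
  2: obs=y cand={1} pick 1 [1->1 ok]
  3: obs=y cand={1} pick 1 [1->1 ok]
  4: obs=x cand={0,2} pick 2 [1->2 ok]
  5: obs=x cand={0,2} pick 0 [2->0 ok]
  6: obs=y cand={1} pick 1 [0->1 ok]
  7: obs=x cand={0,2} pick 2 [1->2 ok]
  8: obs=x cand={0,2} pick 2 [2->2 ok]
  9: obs=x cand={0,2} pick 2 [2->2 ok]
  10: obs=x cand={0,2} pick 2 [2->2 ok]
  11: obs=x cand={0,2} pick 2 [2->2 ok]
  12: obs=x cand={0,2} pick 2 [2->2 ok]
  13: obs=x cand={0,2} pick 2 [2->2 ok]
  14: obs=x cand={0,2} pick 0 [2->0 ok]
  15: obs=x cand={0,2} pick 0 [0->0 ok]
  16: obs=y cand={1} pick 1 [0->1 ok]
  17: obs=x cand={0,2} pick 2 [1->2 ok]
  18: obs=x cand={0,2} pick 2 [2->2 ok]
  19: obs=x cand={0,2} pick 0 [2->0 ok]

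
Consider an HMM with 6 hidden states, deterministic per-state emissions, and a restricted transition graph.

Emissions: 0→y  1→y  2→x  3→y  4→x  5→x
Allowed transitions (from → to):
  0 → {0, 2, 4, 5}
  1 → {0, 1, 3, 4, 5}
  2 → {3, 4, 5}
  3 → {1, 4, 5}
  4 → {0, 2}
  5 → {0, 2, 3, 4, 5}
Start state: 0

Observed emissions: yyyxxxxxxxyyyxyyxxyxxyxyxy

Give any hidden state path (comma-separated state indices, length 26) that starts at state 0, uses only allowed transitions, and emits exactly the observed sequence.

0,0,0,5,2,5,4,2,5,5,0,0,0,5,0,0,2,4,0,5,4,0,4,0,5,3

  t0 'y' -> {0,1,3}, take 0 (start)
  t1 'y' -> {0,1,3}, take 0 (0->0 ok)
  t2 'y' -> {0,1,3}, take 0 (0->0 ok)
  t3 'x' -> {2,4,5}, take 5 (0->5 ok)
  t4 'x' -> {2,4,5}, take 2 (5->2 ok)
  t5 'x' -> {2,4,5}, take 5 (2->5 ok)
  t6 'x' -> {2,4,5}, take 4 (5->4 ok)
  t7 'x' -> {2,4,5}, take 2 (4->2 ok)
  t8 'x' -> {2,4,5}, take 5 (2->5 ok)
  t9 'x' -> {2,4,5}, take 5 (5->5 ok)
  t10 'y' -> {0,1,3}, take 0 (5->0 ok)
  t11 'y' -> {0,1,3}, take 0 (0->0 ok)
  t12 'y' -> {0,1,3}, take 0 (0->0 ok)
  t13 'x' -> {2,4,5}, take 5 (0->5 ok)
  t14 'y' -> {0,1,3}, take 0 (5->0 ok)
  t15 'y' -> {0,1,3}, take 0 (0->0 ok)
  t16 'x' -> {2,4,5}, take 2 (0->2 ok)
  t17 'x' -> {2,4,5}, take 4 (2->4 ok)
  t18 'y' -> {0,1,3}, take 0 (4->0 ok)
  t19 'x' -> {2,4,5}, take 5 (0->5 ok)
  t20 'x' -> {2,4,5}, take 4 (5->4 ok)
  t21 'y' -> {0,1,3}, take 0 (4->0 ok)
  t22 'x' -> {2,4,5}, take 4 (0->4 ok)
  t23 'y' -> {0,1,3}, take 0 (4->0 ok)
  t24 'x' -> {2,4,5}, take 5 (0->5 ok)
  t25 'y' -> {0,1,3}, take 3 (5->3 ok)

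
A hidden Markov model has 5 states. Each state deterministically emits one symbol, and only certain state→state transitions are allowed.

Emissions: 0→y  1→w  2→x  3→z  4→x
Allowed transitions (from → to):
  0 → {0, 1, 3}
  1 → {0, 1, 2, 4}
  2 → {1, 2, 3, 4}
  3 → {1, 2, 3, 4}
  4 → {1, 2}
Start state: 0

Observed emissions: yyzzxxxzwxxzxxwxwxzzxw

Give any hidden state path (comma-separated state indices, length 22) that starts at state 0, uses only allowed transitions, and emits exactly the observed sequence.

  0: obs=y cand={0} pick 0 [start]
  1: obs=y cand={0} pick 0 [0->0 ok]
  2: obs=z cand={3} pick 3 [0->3 ok]
  3: obs=z cand={3} pick 3 [3->3 ok]
  4: obs=x cand={2,4} pick 2 [3->2 ok]
  5: obs=x cand={2,4} pick 2 [2->2 ok]
  6: obs=x cand={2,4} pick 2 [2->2 ok]
  7: obs=z cand={3} pick 3 [2->3 ok]
  8: obs=w cand={1} pick 1 [3->1 ok]
  9: obs=x cand={2,4} pick 4 [1->4 ok]
  10: obs=x cand={2,4} pick 2 [4->2 ok]
  11: obs=z cand={3} pick 3 [2->3 ok]
  12: obs=x cand={2,4} pick 2 [3->2 ok]
  13: obs=x cand={2,4} pick 2 [2->2 ok]
  14: obs=w cand={1} pick 1 [2->1 ok]
  15: obs=x cand={2,4} pick 4 [1->4 ok]
  16: obs=w cand={1} pick 1 [4->1 ok]
  17: obs=x cand={2,4} pick 2 [1->2 ok]
  18: obs=z cand={3} pick 3 [2->3 ok]
  19: obs=z cand={3} pick 3 [3->3 ok]
  20: obs=x cand={2,4} pick 2 [3->2 ok]
  21: obs=w cand={1} pick 1 [2->1 ok]

0,0,3,3,2,2,2,3,1,4,2,3,2,2,1,4,1,2,3,3,2,1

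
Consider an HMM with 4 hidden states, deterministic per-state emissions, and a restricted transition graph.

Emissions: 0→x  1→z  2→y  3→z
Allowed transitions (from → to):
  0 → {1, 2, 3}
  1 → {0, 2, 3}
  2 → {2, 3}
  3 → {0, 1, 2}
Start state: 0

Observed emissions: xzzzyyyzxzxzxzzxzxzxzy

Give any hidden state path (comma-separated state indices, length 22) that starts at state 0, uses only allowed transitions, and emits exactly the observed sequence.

  [0] x  {0}  => 0  start
  [1] z  {1,3}  => 1  0->1 ok
  [2] z  {1,3}  => 3  1->3 ok
  [3] z  {1,3}  => 1  3->1 ok
  [4] y  {2}  => 2  1->2 ok
  [5] y  {2}  => 2  2->2 ok
  [6] y  {2}  => 2  2->2 ok
  [7] z  {1,3}  => 3  2->3 ok
  [8] x  {0}  => 0  3->0 ok
  [9] z  {1,3}  => 1  0->1 ok
  [10] x  {0}  => 0  1->0 ok
  [11] z  {1,3}  => 1  0->1 ok
  [12] x  {0}  => 0  1->0 ok
  [13] z  {1,3}  => 3  0->3 ok
  [14] z  {1,3}  => 1  3->1 ok
  [15] x  {0}  => 0  1->0 ok
  [16] z  {1,3}  => 1  0->1 ok
  [17] x  {0}  => 0  1->0 ok
  [18] z  {1,3}  => 3  0->3 ok
  [19] x  {0}  => 0  3->0 ok
  [20] z  {1,3}  => 3  0->3 ok
  [21] y  {2}  => 2  3->2 ok

0,1,3,1,2,2,2,3,0,1,0,1,0,3,1,0,1,0,3,0,3,2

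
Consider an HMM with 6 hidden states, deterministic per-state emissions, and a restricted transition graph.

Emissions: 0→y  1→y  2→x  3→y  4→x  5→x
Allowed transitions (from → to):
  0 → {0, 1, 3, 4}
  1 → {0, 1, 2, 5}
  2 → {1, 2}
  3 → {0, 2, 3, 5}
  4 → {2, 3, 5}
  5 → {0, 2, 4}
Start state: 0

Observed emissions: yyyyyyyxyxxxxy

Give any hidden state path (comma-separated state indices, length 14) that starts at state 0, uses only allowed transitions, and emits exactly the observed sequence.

  pos 0: y in {0,1,3}, choose 0; start
  pos 1: y in {0,1,3}, choose 1; 0->1 ok
  pos 2: y in {0,1,3}, choose 0; 1->0 ok
  pos 3: y in {0,1,3}, choose 1; 0->1 ok
  pos 4: y in {0,1,3}, choose 0; 1->0 ok
  pos 5: y in {0,1,3}, choose 0; 0->0 ok
  pos 6: y in {0,1,3}, choose 1; 0->1 ok
  pos 7: x in {2,4,5}, choose 2; 1->2 ok
  pos 8: y in {0,1,3}, choose 1; 2->1 ok
  pos 9: x in {2,4,5}, choose 5; 1->5 ok
  pos 10: x in {2,4,5}, choose 2; 5->2 ok
  pos 11: x in {2,4,5}, choose 2; 2->2 ok
  pos 12: x in {2,4,5}, choose 2; 2->2 ok
  pos 13: y in {0,1,3}, choose 1; 2->1 ok

0,1,0,1,0,0,1,2,1,5,2,2,2,1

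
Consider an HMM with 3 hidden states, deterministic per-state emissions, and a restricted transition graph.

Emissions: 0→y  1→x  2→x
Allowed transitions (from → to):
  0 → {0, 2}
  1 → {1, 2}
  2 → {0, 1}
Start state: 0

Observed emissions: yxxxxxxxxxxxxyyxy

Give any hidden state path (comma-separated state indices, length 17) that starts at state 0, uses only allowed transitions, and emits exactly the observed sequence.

  t0 'y' -> {0}, take 0 (start)
  t1 'x' -> {1,2}, take 2 (0->2 ok)
  t2 'x' -> {1,2}, take 1 (2->1 ok)
  t3 'x' -> {1,2}, take 1 (1->1 ok)
  t4 'x' -> {1,2}, take 1 (1->1 ok)
  t5 'x' -> {1,2}, take 2 (1->2 ok)
  t6 'x' -> {1,2}, take 1 (2->1 ok)
  t7 'x' -> {1,2}, take 1 (1->1 ok)
  t8 'x' -> {1,2}, take 1 (1->1 ok)
  t9 'x' -> {1,2}, take 1 (1->1 ok)
  t10 'x' -> {1,2}, take 2 (1->2 ok)
  t11 'x' -> {1,2}, take 1 (2->1 ok)
  t12 'x' -> {1,2}, take 2 (1->2 ok)
  t13 'y' -> {0}, take 0 (2->0 ok)
  t14 'y' -> {0}, take 0 (0->0 ok)
  t15 'x' -> {1,2}, take 2 (0->2 ok)
  t16 'y' -> {0}, take 0 (2->0 ok)

0,2,1,1,1,2,1,1,1,1,2,1,2,0,0,2,0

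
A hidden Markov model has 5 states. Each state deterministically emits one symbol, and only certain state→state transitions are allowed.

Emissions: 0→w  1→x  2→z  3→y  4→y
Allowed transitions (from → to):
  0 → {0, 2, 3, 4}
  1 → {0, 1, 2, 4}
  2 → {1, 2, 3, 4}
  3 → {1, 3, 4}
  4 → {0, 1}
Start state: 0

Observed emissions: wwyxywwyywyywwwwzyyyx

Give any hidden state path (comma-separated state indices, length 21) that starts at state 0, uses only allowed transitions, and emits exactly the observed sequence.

0,0,3,1,4,0,0,3,4,0,3,4,0,0,0,0,2,3,3,4,1

  [0] w  {0}  => 0  start
  [1] w  {0}  => 0  0->0 ok
  [2] y  {3,4}  => 3  0->3 ok
  [3] x  {1}  => 1  3->1 ok
  [4] y  {3,4}  => 4  1->4 ok
  [5] w  {0}  => 0  4->0 ok
  [6] w  {0}  => 0  0->0 ok
  [7] y  {3,4}  => 3  0->3 ok
  [8] y  {3,4}  => 4  3->4 ok
  [9] w  {0}  => 0  4->0 ok
  [10] y  {3,4}  => 3  0->3 ok
  [11] y  {3,4}  => 4  3->4 ok
  [12] w  {0}  => 0  4->0 ok
  [13] w  {0}  => 0  0->0 ok
  [14] w  {0}  => 0  0->0 ok
  [15] w  {0}  => 0  0->0 ok
  [16] z  {2}  => 2  0->2 ok
  [17] y  {3,4}  => 3  2->3 ok
  [18] y  {3,4}  => 3  3->3 ok
  [19] y  {3,4}  => 4  3->4 ok
  [20] x  {1}  => 1  4->1 ok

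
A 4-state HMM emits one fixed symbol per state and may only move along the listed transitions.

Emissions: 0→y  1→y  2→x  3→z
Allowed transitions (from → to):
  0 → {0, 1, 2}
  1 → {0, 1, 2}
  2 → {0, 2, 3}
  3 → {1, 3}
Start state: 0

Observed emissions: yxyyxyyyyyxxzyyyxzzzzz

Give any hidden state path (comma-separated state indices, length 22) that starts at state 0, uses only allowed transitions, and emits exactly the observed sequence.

0,2,0,0,2,0,1,1,1,1,2,2,3,1,1,0,2,3,3,3,3,3

  [0] y  {0,1}  => 0  start
  [1] x  {2}  => 2  0->2 ok
  [2] y  {0,1}  => 0  2->0 ok
  [3] y  {0,1}  => 0  0->0 ok
  [4] x  {2}  => 2  0->2 ok
  [5] y  {0,1}  => 0  2->0 ok
  [6] y  {0,1}  => 1  0->1 ok
  [7] y  {0,1}  => 1  1->1 ok
  [8] y  {0,1}  => 1  1->1 ok
  [9] y  {0,1}  => 1  1->1 ok
  [10] x  {2}  => 2  1->2 ok
  [11] x  {2}  => 2  2->2 ok
  [12] z  {3}  => 3  2->3 ok
  [13] y  {0,1}  => 1  3->1 ok
  [14] y  {0,1}  => 1  1->1 ok
  [15] y  {0,1}  => 0  1->0 ok
  [16] x  {2}  => 2  0->2 ok
  [17] z  {3}  => 3  2->3 ok
  [18] z  {3}  => 3  3->3 ok
  [19] z  {3}  => 3  3->3 ok
  [20] z  {3}  => 3  3->3 ok
  [21] z  {3}  => 3  3->3 ok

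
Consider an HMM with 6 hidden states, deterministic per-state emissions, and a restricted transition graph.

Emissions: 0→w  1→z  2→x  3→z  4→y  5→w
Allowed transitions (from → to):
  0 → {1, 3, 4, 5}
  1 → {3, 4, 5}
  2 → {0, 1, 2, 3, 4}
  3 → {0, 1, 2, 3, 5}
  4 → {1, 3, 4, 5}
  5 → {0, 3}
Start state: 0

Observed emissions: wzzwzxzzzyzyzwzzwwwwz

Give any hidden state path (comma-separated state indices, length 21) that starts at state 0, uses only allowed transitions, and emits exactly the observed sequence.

0,3,1,5,3,2,3,3,1,4,1,4,1,5,3,3,5,0,5,0,1

  pos 0: w in {0,5}, choose 0; start
  pos 1: z in {1,3}, choose 3; 0->3 ok
  pos 2: z in {1,3}, choose 1; 3->1 ok
  pos 3: w in {0,5}, choose 5; 1->5 ok
  pos 4: z in {1,3}, choose 3; 5->3 ok
  pos 5: x in {2}, choose 2; 3->2 ok
  pos 6: z in {1,3}, choose 3; 2->3 ok
  pos 7: z in {1,3}, choose 3; 3->3 ok
  pos 8: z in {1,3}, choose 1; 3->1 ok
  pos 9: y in {4}, choose 4; 1->4 ok
  pos 10: z in {1,3}, choose 1; 4->1 ok
  pos 11: y in {4}, choose 4; 1->4 ok
  pos 12: z in {1,3}, choose 1; 4->1 ok
  pos 13: w in {0,5}, choose 5; 1->5 ok
  pos 14: z in {1,3}, choose 3; 5->3 ok
  pos 15: z in {1,3}, choose 3; 3->3 ok
  pos 16: w in {0,5}, choose 5; 3->5 ok
  pos 17: w in {0,5}, choose 0; 5->0 ok
  pos 18: w in {0,5}, choose 5; 0->5 ok
  pos 19: w in {0,5}, choose 0; 5->0 ok
  pos 20: z in {1,3}, choose 1; 0->1 ok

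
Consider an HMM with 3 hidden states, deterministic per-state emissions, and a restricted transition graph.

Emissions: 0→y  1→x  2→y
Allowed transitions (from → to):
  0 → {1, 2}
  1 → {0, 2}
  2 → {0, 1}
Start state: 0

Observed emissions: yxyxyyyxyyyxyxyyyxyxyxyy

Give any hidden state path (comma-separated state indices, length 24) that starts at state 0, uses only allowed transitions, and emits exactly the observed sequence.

  [0] y  {0,2}  => 0  start
  [1] x  {1}  => 1  0->1 ok
  [2] y  {0,2}  => 0  1->0 ok
  [3] x  {1}  => 1  0->1 ok
  [4] y  {0,2}  => 0  1->0 ok
  [5] y  {0,2}  => 2  0->2 ok
  [6] y  {0,2}  => 0  2->0 ok
  [7] x  {1}  => 1  0->1 ok
  [8] y  {0,2}  => 0  1->0 ok
  [9] y  {0,2}  => 2  0->2 ok
  [10] y  {0,2}  => 0  2->0 ok
  [11] x  {1}  => 1  0->1 ok
  [12] y  {0,2}  => 2  1->2 ok
  [13] x  {1}  => 1  2->1 ok
  [14] y  {0,2}  => 2  1->2 ok
  [15] y  {0,2}  => 0  2->0 ok
  [16] y  {0,2}  => 2  0->2 ok
  [17] x  {1}  => 1  2->1 ok
  [18] y  {0,2}  => 2  1->2 ok
  [19] x  {1}  => 1  2->1 ok
  [20] y  {0,2}  => 0  1->0 ok
  [21] x  {1}  => 1  0->1 ok
  [22] y  {0,2}  => 0  1->0 ok
  [23] y  {0,2}  => 2  0->2 ok

0,1,0,1,0,2,0,1,0,2,0,1,2,1,2,0,2,1,2,1,0,1,0,2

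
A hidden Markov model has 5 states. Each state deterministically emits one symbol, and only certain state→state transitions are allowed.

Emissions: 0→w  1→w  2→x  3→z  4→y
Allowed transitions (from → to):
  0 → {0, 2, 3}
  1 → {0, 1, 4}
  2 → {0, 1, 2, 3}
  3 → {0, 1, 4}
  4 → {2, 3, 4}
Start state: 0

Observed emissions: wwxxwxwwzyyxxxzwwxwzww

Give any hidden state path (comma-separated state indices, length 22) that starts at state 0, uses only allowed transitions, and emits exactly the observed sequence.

  0: obs=w cand={0,1} pick 0 [start]
  1: obs=w cand={0,1} pick 0 [0->0 ok]
  2: obs=x cand={2} pick 2 [0->2 ok]
  3: obs=x cand={2} pick 2 [2->2 ok]
  4: obs=w cand={0,1} pick 0 [2->0 ok]
  5: obs=x cand={2} pick 2 [0->2 ok]
  6: obs=w cand={0,1} pick 1 [2->1 ok]
  7: obs=w cand={0,1} pick 0 [1->0 ok]
  8: obs=z cand={3} pick 3 [0->3 ok]
  9: obs=y cand={4} pick 4 [3->4 ok]
  10: obs=y cand={4} pick 4 [4->4 ok]
  11: obs=x cand={2} pick 2 [4->2 ok]
  12: obs=x cand={2} pick 2 [2->2 ok]
  13: obs=x cand={2} pick 2 [2->2 ok]
  14: obs=z cand={3} pick 3 [2->3 ok]
  15: obs=w cand={0,1} pick 1 [3->1 ok]
  16: obs=w cand={0,1} pick 0 [1->0 ok]
  17: obs=x cand={2} pick 2 [0->2 ok]
  18: obs=w cand={0,1} pick 0 [2->0 ok]
  19: obs=z cand={3} pick 3 [0->3 ok]
  20: obs=w cand={0,1} pick 1 [3->1 ok]
  21: obs=w cand={0,1} pick 1 [1->1 ok]

0,0,2,2,0,2,1,0,3,4,4,2,2,2,3,1,0,2,0,3,1,1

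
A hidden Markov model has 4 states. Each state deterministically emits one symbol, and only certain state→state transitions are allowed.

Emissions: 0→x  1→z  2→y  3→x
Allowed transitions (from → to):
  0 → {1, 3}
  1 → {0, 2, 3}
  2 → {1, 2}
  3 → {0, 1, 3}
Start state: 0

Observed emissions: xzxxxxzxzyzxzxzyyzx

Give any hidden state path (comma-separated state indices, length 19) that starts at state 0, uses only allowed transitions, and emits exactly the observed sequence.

0,1,0,3,0,3,1,0,1,2,1,3,1,0,1,2,2,1,3

  [0] x  {0,3}  => 0  start
  [1] z  {1}  => 1  0->1 ok
  [2] x  {0,3}  => 0  1->0 ok
  [3] x  {0,3}  => 3  0->3 ok
  [4] x  {0,3}  => 0  3->0 ok
  [5] x  {0,3}  => 3  0->3 ok
  [6] z  {1}  => 1  3->1 ok
  [7] x  {0,3}  => 0  1->0 ok
  [8] z  {1}  => 1  0->1 ok
  [9] y  {2}  => 2  1->2 ok
  [10] z  {1}  => 1  2->1 ok
  [11] x  {0,3}  => 3  1->3 ok
  [12] z  {1}  => 1  3->1 ok
  [13] x  {0,3}  => 0  1->0 ok
  [14] z  {1}  => 1  0->1 ok
  [15] y  {2}  => 2  1->2 ok
  [16] y  {2}  => 2  2->2 ok
  [17] z  {1}  => 1  2->1 ok
  [18] x  {0,3}  => 3  1->3 ok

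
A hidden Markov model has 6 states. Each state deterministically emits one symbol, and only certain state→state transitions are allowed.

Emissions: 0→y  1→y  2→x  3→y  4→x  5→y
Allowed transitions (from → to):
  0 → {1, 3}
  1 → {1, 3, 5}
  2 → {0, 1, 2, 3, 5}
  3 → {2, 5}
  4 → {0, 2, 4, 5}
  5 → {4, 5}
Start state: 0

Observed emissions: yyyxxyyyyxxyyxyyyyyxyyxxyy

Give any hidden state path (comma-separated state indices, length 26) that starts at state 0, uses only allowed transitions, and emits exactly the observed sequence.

0,3,5,4,4,0,3,5,5,4,2,1,3,2,0,1,5,5,5,4,5,5,4,4,0,3

  t0 'y' -> {0,1,3,5}, take 0 (start)
  t1 'y' -> {0,1,3,5}, take 3 (0->3 ok)
  t2 'y' -> {0,1,3,5}, take 5 (3->5 ok)
  t3 'x' -> {2,4}, take 4 (5->4 ok)
  t4 'x' -> {2,4}, take 4 (4->4 ok)
  t5 'y' -> {0,1,3,5}, take 0 (4->0 ok)
  t6 'y' -> {0,1,3,5}, take 3 (0->3 ok)
  t7 'y' -> {0,1,3,5}, take 5 (3->5 ok)
  t8 'y' -> {0,1,3,5}, take 5 (5->5 ok)
  t9 'x' -> {2,4}, take 4 (5->4 ok)
  t10 'x' -> {2,4}, take 2 (4->2 ok)
  t11 'y' -> {0,1,3,5}, take 1 (2->1 ok)
  t12 'y' -> {0,1,3,5}, take 3 (1->3 ok)
  t13 'x' -> {2,4}, take 2 (3->2 ok)
  t14 'y' -> {0,1,3,5}, take 0 (2->0 ok)
  t15 'y' -> {0,1,3,5}, take 1 (0->1 ok)
  t16 'y' -> {0,1,3,5}, take 5 (1->5 ok)
  t17 'y' -> {0,1,3,5}, take 5 (5->5 ok)
  t18 'y' -> {0,1,3,5}, take 5 (5->5 ok)
  t19 'x' -> {2,4}, take 4 (5->4 ok)
  t20 'y' -> {0,1,3,5}, take 5 (4->5 ok)
  t21 'y' -> {0,1,3,5}, take 5 (5->5 ok)
  t22 'x' -> {2,4}, take 4 (5->4 ok)
  t23 'x' -> {2,4}, take 4 (4->4 ok)
  t24 'y' -> {0,1,3,5}, take 0 (4->0 ok)
  t25 'y' -> {0,1,3,5}, take 3 (0->3 ok)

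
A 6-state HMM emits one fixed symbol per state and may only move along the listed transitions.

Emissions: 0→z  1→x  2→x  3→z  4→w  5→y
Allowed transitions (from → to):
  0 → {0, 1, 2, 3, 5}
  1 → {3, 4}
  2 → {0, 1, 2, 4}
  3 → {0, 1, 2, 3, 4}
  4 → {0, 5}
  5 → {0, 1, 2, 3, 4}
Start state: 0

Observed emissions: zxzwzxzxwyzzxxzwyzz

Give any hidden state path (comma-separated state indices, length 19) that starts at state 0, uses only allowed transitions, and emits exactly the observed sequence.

0,1,3,4,0,2,0,2,4,5,0,3,2,1,3,4,5,3,3

  pos 0: z in {0,3}, choose 0; start
  pos 1: x in {1,2}, choose 1; 0->1 ok
  pos 2: z in {0,3}, choose 3; 1->3 ok
  pos 3: w in {4}, choose 4; 3->4 ok
  pos 4: z in {0,3}, choose 0; 4->0 ok
  pos 5: x in {1,2}, choose 2; 0->2 ok
  pos 6: z in {0,3}, choose 0; 2->0 ok
  pos 7: x in {1,2}, choose 2; 0->2 ok
  pos 8: w in {4}, choose 4; 2->4 ok
  pos 9: y in {5}, choose 5; 4->5 ok
  pos 10: z in {0,3}, choose 0; 5->0 ok
  pos 11: z in {0,3}, choose 3; 0->3 ok
  pos 12: x in {1,2}, choose 2; 3->2 ok
  pos 13: x in {1,2}, choose 1; 2->1 ok
  pos 14: z in {0,3}, choose 3; 1->3 ok
  pos 15: w in {4}, choose 4; 3->4 ok
  pos 16: y in {5}, choose 5; 4->5 ok
  pos 17: z in {0,3}, choose 3; 5->3 ok
  pos 18: z in {0,3}, choose 3; 3->3 ok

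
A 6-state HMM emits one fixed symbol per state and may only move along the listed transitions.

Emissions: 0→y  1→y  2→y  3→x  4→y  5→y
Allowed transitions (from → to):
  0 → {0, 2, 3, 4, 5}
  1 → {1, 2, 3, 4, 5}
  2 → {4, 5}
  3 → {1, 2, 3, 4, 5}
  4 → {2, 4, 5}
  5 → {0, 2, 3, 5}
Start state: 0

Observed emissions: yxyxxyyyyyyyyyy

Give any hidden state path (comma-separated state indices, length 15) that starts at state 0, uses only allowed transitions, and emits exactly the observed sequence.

  [0] y  {0,1,2,4,5}  => 0  start
  [1] x  {3}  => 3  0->3 ok
  [2] y  {0,1,2,4,5}  => 5  3->5 ok
  [3] x  {3}  => 3  5->3 ok
  [4] x  {3}  => 3  3->3 ok
  [5] y  {0,1,2,4,5}  => 2  3->2 ok
  [6] y  {0,1,2,4,5}  => 5  2->5 ok
  [7] y  {0,1,2,4,5}  => 5  5->5 ok
  [8] y  {0,1,2,4,5}  => 2  5->2 ok
  [9] y  {0,1,2,4,5}  => 4  2->4 ok
  [10] y  {0,1,2,4,5}  => 2  4->2 ok
  [11] y  {0,1,2,4,5}  => 4  2->4 ok
  [12] y  {0,1,2,4,5}  => 2  4->2 ok
  [13] y  {0,1,2,4,5}  => 4  2->4 ok
  [14] y  {0,1,2,4,5}  => 2  4->2 ok

0,3,5,3,3,2,5,5,2,4,2,4,2,4,2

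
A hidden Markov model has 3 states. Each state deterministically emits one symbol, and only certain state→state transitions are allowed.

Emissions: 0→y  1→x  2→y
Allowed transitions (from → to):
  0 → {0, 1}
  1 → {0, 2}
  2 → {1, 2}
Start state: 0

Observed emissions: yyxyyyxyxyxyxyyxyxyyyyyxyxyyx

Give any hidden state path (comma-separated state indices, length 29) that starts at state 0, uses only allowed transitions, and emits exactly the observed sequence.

0,0,1,2,2,2,1,2,1,2,1,2,1,0,0,1,0,1,2,2,2,2,2,1,2,1,2,2,1

  0: obs=y cand={0,2} pick 0 [start]
  1: obs=y cand={0,2} pick 0 [0->0 ok]
  2: obs=x cand={1} pick 1 [0->1 ok]
  3: obs=y cand={0,2} pick 2 [1->2 ok]
  4: obs=y cand={0,2} pick 2 [2->2 ok]
  5: obs=y cand={0,2} pick 2 [2->2 ok]
  6: obs=x cand={1} pick 1 [2->1 ok]
  7: obs=y cand={0,2} pick 2 [1->2 ok]
  8: obs=x cand={1} pick 1 [2->1 ok]
  9: obs=y cand={0,2} pick 2 [1->2 ok]
  10: obs=x cand={1} pick 1 [2->1 ok]
  11: obs=y cand={0,2} pick 2 [1->2 ok]
  12: obs=x cand={1} pick 1 [2->1 ok]
  13: obs=y cand={0,2} pick 0 [1->0 ok]
  14: obs=y cand={0,2} pick 0 [0->0 ok]
  15: obs=x cand={1} pick 1 [0->1 ok]
  16: obs=y cand={0,2} pick 0 [1->0 ok]
  17: obs=x cand={1} pick 1 [0->1 ok]
  18: obs=y cand={0,2} pick 2 [1->2 ok]
  19: obs=y cand={0,2} pick 2 [2->2 ok]
  20: obs=y cand={0,2} pick 2 [2->2 ok]
  21: obs=y cand={0,2} pick 2 [2->2 ok]
  22: obs=y cand={0,2} pick 2 [2->2 ok]
  23: obs=x cand={1} pick 1 [2->1 ok]
  24: obs=y cand={0,2} pick 2 [1->2 ok]
  25: obs=x cand={1} pick 1 [2->1 ok]
  26: obs=y cand={0,2} pick 2 [1->2 ok]
  27: obs=y cand={0,2} pick 2 [2->2 ok]
  28: obs=x cand={1} pick 1 [2->1 ok]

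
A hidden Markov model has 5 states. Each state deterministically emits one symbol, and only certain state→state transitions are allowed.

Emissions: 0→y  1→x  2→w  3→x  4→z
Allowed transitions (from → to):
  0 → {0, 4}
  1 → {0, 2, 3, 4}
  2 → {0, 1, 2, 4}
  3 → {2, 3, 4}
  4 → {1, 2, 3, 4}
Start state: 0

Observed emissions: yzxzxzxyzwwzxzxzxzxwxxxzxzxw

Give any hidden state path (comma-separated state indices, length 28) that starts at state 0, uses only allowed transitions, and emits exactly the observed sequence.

0,4,1,4,3,4,1,0,4,2,2,4,3,4,3,4,1,4,3,2,1,3,3,4,3,4,3,2

  0: obs=y cand={0} pick 0 [start]
  1: obs=z cand={4} pick 4 [0->4 ok]
  2: obs=x cand={1,3} pick 1 [4->1 ok]
  3: obs=z cand={4} pick 4 [1->4 ok]
  4: obs=x cand={1,3} pick 3 [4->3 ok]
  5: obs=z cand={4} pick 4 [3->4 ok]
  6: obs=x cand={1,3} pick 1 [4->1 ok]
  7: obs=y cand={0} pick 0 [1->0 ok]
  8: obs=z cand={4} pick 4 [0->4 ok]
  9: obs=w cand={2} pick 2 [4->2 ok]
  10: obs=w cand={2} pick 2 [2->2 ok]
  11: obs=z cand={4} pick 4 [2->4 ok]
  12: obs=x cand={1,3} pick 3 [4->3 ok]
  13: obs=z cand={4} pick 4 [3->4 ok]
  14: obs=x cand={1,3} pick 3 [4->3 ok]
  15: obs=z cand={4} pick 4 [3->4 ok]
  16: obs=x cand={1,3} pick 1 [4->1 ok]
  17: obs=z cand={4} pick 4 [1->4 ok]
  18: obs=x cand={1,3} pick 3 [4->3 ok]
  19: obs=w cand={2} pick 2 [3->2 ok]
  20: obs=x cand={1,3} pick 1 [2->1 ok]
  21: obs=x cand={1,3} pick 3 [1->3 ok]
  22: obs=x cand={1,3} pick 3 [3->3 ok]
  23: obs=z cand={4} pick 4 [3->4 ok]
  24: obs=x cand={1,3} pick 3 [4->3 ok]
  25: obs=z cand={4} pick 4 [3->4 ok]
  26: obs=x cand={1,3} pick 3 [4->3 ok]
  27: obs=w cand={2} pick 2 [3->2 ok]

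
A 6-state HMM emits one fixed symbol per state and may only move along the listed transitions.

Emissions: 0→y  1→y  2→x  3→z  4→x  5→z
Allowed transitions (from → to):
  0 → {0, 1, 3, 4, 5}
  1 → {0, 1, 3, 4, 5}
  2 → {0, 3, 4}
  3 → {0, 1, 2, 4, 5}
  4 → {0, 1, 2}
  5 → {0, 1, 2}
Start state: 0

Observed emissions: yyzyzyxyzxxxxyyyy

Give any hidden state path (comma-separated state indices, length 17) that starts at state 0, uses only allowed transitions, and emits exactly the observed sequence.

0,0,5,1,5,0,4,1,3,2,4,2,4,0,1,1,0

  pos 0: y in {0,1}, choose 0; start
  pos 1: y in {0,1}, choose 0; 0->0 ok
  pos 2: z in {3,5}, choose 5; 0->5 ok
  pos 3: y in {0,1}, choose 1; 5->1 ok
  pos 4: z in {3,5}, choose 5; 1->5 ok
  pos 5: y in {0,1}, choose 0; 5->0 ok
  pos 6: x in {2,4}, choose 4; 0->4 ok
  pos 7: y in {0,1}, choose 1; 4->1 ok
  pos 8: z in {3,5}, choose 3; 1->3 ok
  pos 9: x in {2,4}, choose 2; 3->2 ok
  pos 10: x in {2,4}, choose 4; 2->4 ok
  pos 11: x in {2,4}, choose 2; 4->2 ok
  pos 12: x in {2,4}, choose 4; 2->4 ok
  pos 13: y in {0,1}, choose 0; 4->0 ok
  pos 14: y in {0,1}, choose 1; 0->1 ok
  pos 15: y in {0,1}, choose 1; 1->1 ok
  pos 16: y in {0,1}, choose 0; 1->0 ok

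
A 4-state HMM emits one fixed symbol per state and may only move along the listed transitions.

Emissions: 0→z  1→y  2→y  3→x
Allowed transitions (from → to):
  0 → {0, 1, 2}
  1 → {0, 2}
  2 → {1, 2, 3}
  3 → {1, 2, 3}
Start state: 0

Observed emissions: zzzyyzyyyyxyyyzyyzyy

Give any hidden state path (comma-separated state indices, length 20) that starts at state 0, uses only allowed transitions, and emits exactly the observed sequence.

  t0 'z' -> {0}, take 0 (start)
  t1 'z' -> {0}, take 0 (0->0 ok)
  t2 'z' -> {0}, take 0 (0->0 ok)
  t3 'y' -> {1,2}, take 2 (0->2 ok)
  t4 'y' -> {1,2}, take 1 (2->1 ok)
  t5 'z' -> {0}, take 0 (1->0 ok)
  t6 'y' -> {1,2}, take 1 (0->1 ok)
  t7 'y' -> {1,2}, take 2 (1->2 ok)
  t8 'y' -> {1,2}, take 1 (2->1 ok)
  t9 'y' -> {1,2}, take 2 (1->2 ok)
  t10 'x' -> {3}, take 3 (2->3 ok)
  t11 'y' -> {1,2}, take 2 (3->2 ok)
  t12 'y' -> {1,2}, take 2 (2->2 ok)
  t13 'y' -> {1,2}, take 1 (2->1 ok)
  t14 'z' -> {0}, take 0 (1->0 ok)
  t15 'y' -> {1,2}, take 2 (0->2 ok)
  t16 'y' -> {1,2}, take 1 (2->1 ok)
  t17 'z' -> {0}, take 0 (1->0 ok)
  t18 'y' -> {1,2}, take 2 (0->2 ok)
  t19 'y' -> {1,2}, take 2 (2->2 ok)

0,0,0,2,1,0,1,2,1,2,3,2,2,1,0,2,1,0,2,2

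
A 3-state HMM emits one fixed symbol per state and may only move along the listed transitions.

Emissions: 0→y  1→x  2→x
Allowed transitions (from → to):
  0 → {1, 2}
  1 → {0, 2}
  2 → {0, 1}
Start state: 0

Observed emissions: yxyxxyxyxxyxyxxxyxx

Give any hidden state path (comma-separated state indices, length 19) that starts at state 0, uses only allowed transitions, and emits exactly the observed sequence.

  pos 0: y in {0}, choose 0; start
  pos 1: x in {1,2}, choose 1; 0->1 ok
  pos 2: y in {0}, choose 0; 1->0 ok
  pos 3: x in {1,2}, choose 2; 0->2 ok
  pos 4: x in {1,2}, choose 1; 2->1 ok
  pos 5: y in {0}, choose 0; 1->0 ok
  pos 6: x in {1,2}, choose 2; 0->2 ok
  pos 7: y in {0}, choose 0; 2->0 ok
  pos 8: x in {1,2}, choose 2; 0->2 ok
  pos 9: x in {1,2}, choose 1; 2->1 ok
  pos 10: y in {0}, choose 0; 1->0 ok
  pos 11: x in {1,2}, choose 1; 0->1 ok
  pos 12: y in {0}, choose 0; 1->0 ok
  pos 13: x in {1,2}, choose 1; 0->1 ok
  pos 14: x in {1,2}, choose 2; 1->2 ok
  pos 15: x in {1,2}, choose 1; 2->1 ok
  pos 16: y in {0}, choose 0; 1->0 ok
  pos 17: x in {1,2}, choose 2; 0->2 ok
  pos 18: x in {1,2}, choose 1; 2->1 ok

0,1,0,2,1,0,2,0,2,1,0,1,0,1,2,1,0,2,1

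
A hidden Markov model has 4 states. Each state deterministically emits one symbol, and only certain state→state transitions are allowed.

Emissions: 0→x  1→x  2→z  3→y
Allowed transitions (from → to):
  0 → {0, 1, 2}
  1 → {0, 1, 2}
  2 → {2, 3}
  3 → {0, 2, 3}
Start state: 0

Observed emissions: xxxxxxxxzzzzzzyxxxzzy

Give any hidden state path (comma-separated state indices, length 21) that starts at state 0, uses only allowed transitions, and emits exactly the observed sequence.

  pos 0: x in {0,1}, choose 0; start
  pos 1: x in {0,1}, choose 1; 0->1 ok
  pos 2: x in {0,1}, choose 0; 1->0 ok
  pos 3: x in {0,1}, choose 0; 0->0 ok
  pos 4: x in {0,1}, choose 1; 0->1 ok
  pos 5: x in {0,1}, choose 1; 1->1 ok
  pos 6: x in {0,1}, choose 0; 1->0 ok
  pos 7: x in {0,1}, choose 1; 0->1 ok
  pos 8: z in {2}, choose 2; 1->2 ok
  pos 9: z in {2}, choose 2; 2->2 ok
  pos 10: z in {2}, choose 2; 2->2 ok
  pos 11: z in {2}, choose 2; 2->2 ok
  pos 12: z in {2}, choose 2; 2->2 ok
  pos 13: z in {2}, choose 2; 2->2 ok
  pos 14: y in {3}, choose 3; 2->3 ok
  pos 15: x in {0,1}, choose 0; 3->0 ok
  pos 16: x in {0,1}, choose 0; 0->0 ok
  pos 17: x in {0,1}, choose 0; 0->0 ok
  pos 18: z in {2}, choose 2; 0->2 ok
  pos 19: z in {2}, choose 2; 2->2 ok
  pos 20: y in {3}, choose 3; 2->3 ok

0,1,0,0,1,1,0,1,2,2,2,2,2,2,3,0,0,0,2,2,3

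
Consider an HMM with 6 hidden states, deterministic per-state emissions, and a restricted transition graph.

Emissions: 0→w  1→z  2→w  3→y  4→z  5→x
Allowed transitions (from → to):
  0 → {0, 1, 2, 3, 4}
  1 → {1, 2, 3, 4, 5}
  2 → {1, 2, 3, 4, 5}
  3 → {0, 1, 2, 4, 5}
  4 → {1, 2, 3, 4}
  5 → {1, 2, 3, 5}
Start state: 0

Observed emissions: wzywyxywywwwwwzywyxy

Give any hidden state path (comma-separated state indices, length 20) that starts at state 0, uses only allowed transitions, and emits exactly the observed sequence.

  pos 0: w in {0,2}, choose 0; start
  pos 1: z in {1,4}, choose 4; 0->4 ok
  pos 2: y in {3}, choose 3; 4->3 ok
  pos 3: w in {0,2}, choose 2; 3->2 ok
  pos 4: y in {3}, choose 3; 2->3 ok
  pos 5: x in {5}, choose 5; 3->5 ok
  pos 6: y in {3}, choose 3; 5->3 ok
  pos 7: w in {0,2}, choose 0; 3->0 ok
  pos 8: y in {3}, choose 3; 0->3 ok
  pos 9: w in {0,2}, choose 0; 3->0 ok
  pos 10: w in {0,2}, choose 2; 0->2 ok
  pos 11: w in {0,2}, choose 2; 2->2 ok
  pos 12: w in {0,2}, choose 2; 2->2 ok
  pos 13: w in {0,2}, choose 2; 2->2 ok
  pos 14: z in {1,4}, choose 1; 2->1 ok
  pos 15: y in {3}, choose 3; 1->3 ok
  pos 16: w in {0,2}, choose 0; 3->0 ok
  pos 17: y in {3}, choose 3; 0->3 ok
  pos 18: x in {5}, choose 5; 3->5 ok
  pos 19: y in {3}, choose 3; 5->3 ok

0,4,3,2,3,5,3,0,3,0,2,2,2,2,1,3,0,3,5,3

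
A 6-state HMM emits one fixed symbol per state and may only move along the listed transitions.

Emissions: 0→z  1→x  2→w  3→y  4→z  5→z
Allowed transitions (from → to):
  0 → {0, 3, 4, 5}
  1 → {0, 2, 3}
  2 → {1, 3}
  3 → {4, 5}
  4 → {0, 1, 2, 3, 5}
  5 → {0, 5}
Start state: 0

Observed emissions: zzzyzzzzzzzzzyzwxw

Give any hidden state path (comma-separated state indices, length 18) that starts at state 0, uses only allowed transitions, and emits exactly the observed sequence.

  0: obs=z cand={0,4,5} pick 0 [start]
  1: obs=z cand={0,4,5} pick 5 [0->5 ok]
  2: obs=z cand={0,4,5} pick 0 [5->0 ok]
  3: obs=y cand={3} pick 3 [0->3 ok]
  4: obs=z cand={0,4,5} pick 4 [3->4 ok]
  5: obs=z cand={0,4,5} pick 0 [4->0 ok]
  6: obs=z cand={0,4,5} pick 5 [0->5 ok]
  7: obs=z cand={0,4,5} pick 5 [5->5 ok]
  8: obs=z cand={0,4,5} pick 0 [5->0 ok]
  9: obs=z cand={0,4,5} pick 5 [0->5 ok]
  10: obs=z cand={0,4,5} pick 5 [5->5 ok]
  11: obs=z cand={0,4,5} pick 0 [5->0 ok]
  12: obs=z cand={0,4,5} pick 4 [0->4 ok]
  13: obs=y cand={3} pick 3 [4->3 ok]
  14: obs=z cand={0,4,5} pick 4 [3->4 ok]
  15: obs=w cand={2} pick 2 [4->2 ok]
  16: obs=x cand={1} pick 1 [2->1 ok]
  17: obs=w cand={2} pick 2 [1->2 ok]

0,5,0,3,4,0,5,5,0,5,5,0,4,3,4,2,1,2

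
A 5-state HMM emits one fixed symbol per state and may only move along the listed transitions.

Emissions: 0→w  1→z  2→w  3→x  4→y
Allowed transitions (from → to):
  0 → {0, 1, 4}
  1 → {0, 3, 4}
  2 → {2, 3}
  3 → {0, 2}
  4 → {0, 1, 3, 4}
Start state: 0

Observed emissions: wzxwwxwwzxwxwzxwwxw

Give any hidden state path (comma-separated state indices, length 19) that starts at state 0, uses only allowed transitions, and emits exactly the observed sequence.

0,1,3,2,2,3,0,0,1,3,2,3,0,1,3,2,2,3,2

  0: obs=w cand={0,2} pick 0 [start]
  1: obs=z cand={1} pick 1 [0->1 ok]
  2: obs=x cand={3} pick 3 [1->3 ok]
  3: obs=w cand={0,2} pick 2 [3->2 ok]
  4: obs=w cand={0,2} pick 2 [2->2 ok]
  5: obs=x cand={3} pick 3 [2->3 ok]
  6: obs=w cand={0,2} pick 0 [3->0 ok]
  7: obs=w cand={0,2} pick 0 [0->0 ok]
  8: obs=z cand={1} pick 1 [0->1 ok]
  9: obs=x cand={3} pick 3 [1->3 ok]
  10: obs=w cand={0,2} pick 2 [3->2 ok]
  11: obs=x cand={3} pick 3 [2->3 ok]
  12: obs=w cand={0,2} pick 0 [3->0 ok]
  13: obs=z cand={1} pick 1 [0->1 ok]
  14: obs=x cand={3} pick 3 [1->3 ok]
  15: obs=w cand={0,2} pick 2 [3->2 ok]
  16: obs=w cand={0,2} pick 2 [2->2 ok]
  17: obs=x cand={3} pick 3 [2->3 ok]
  18: obs=w cand={0,2} pick 2 [3->2 ok]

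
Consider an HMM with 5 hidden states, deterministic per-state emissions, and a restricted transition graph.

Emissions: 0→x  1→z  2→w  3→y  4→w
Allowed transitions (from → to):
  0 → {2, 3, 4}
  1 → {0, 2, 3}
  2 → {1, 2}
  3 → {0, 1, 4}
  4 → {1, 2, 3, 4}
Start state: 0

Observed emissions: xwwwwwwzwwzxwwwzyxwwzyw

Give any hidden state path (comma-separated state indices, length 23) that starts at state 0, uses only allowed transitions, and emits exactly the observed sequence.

0,4,4,4,2,2,2,1,2,2,1,0,4,2,2,1,3,0,2,2,1,3,4

  pos 0: x in {0}, choose 0; start
  pos 1: w in {2,4}, choose 4; 0->4 ok
  pos 2: w in {2,4}, choose 4; 4->4 ok
  pos 3: w in {2,4}, choose 4; 4->4 ok
  pos 4: w in {2,4}, choose 2; 4->2 ok
  pos 5: w in {2,4}, choose 2; 2->2 ok
  pos 6: w in {2,4}, choose 2; 2->2 ok
  pos 7: z in {1}, choose 1; 2->1 ok
  pos 8: w in {2,4}, choose 2; 1->2 ok
  pos 9: w in {2,4}, choose 2; 2->2 ok
  pos 10: z in {1}, choose 1; 2->1 ok
  pos 11: x in {0}, choose 0; 1->0 ok
  pos 12: w in {2,4}, choose 4; 0->4 ok
  pos 13: w in {2,4}, choose 2; 4->2 ok
  pos 14: w in {2,4}, choose 2; 2->2 ok
  pos 15: z in {1}, choose 1; 2->1 ok
  pos 16: y in {3}, choose 3; 1->3 ok
  pos 17: x in {0}, choose 0; 3->0 ok
  pos 18: w in {2,4}, choose 2; 0->2 ok
  pos 19: w in {2,4}, choose 2; 2->2 ok
  pos 20: z in {1}, choose 1; 2->1 ok
  pos 21: y in {3}, choose 3; 1->3 ok
  pos 22: w in {2,4}, choose 4; 3->4 ok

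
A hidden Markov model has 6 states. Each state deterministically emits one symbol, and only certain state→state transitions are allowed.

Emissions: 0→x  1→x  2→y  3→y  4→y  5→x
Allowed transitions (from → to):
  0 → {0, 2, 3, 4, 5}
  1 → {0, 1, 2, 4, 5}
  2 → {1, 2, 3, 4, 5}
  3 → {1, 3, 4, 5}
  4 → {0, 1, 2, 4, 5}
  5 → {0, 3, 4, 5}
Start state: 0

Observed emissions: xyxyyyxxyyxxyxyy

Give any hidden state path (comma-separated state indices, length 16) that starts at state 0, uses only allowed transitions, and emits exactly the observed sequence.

0,2,5,4,2,3,5,0,2,2,1,0,4,0,4,4

  t0 'x' -> {0,1,5}, take 0 (start)
  t1 'y' -> {2,3,4}, take 2 (0->2 ok)
  t2 'x' -> {0,1,5}, take 5 (2->5 ok)
  t3 'y' -> {2,3,4}, take 4 (5->4 ok)
  t4 'y' -> {2,3,4}, take 2 (4->2 ok)
  t5 'y' -> {2,3,4}, take 3 (2->3 ok)
  t6 'x' -> {0,1,5}, take 5 (3->5 ok)
  t7 'x' -> {0,1,5}, take 0 (5->0 ok)
  t8 'y' -> {2,3,4}, take 2 (0->2 ok)
  t9 'y' -> {2,3,4}, take 2 (2->2 ok)
  t10 'x' -> {0,1,5}, take 1 (2->1 ok)
  t11 'x' -> {0,1,5}, take 0 (1->0 ok)
  t12 'y' -> {2,3,4}, take 4 (0->4 ok)
  t13 'x' -> {0,1,5}, take 0 (4->0 ok)
  t14 'y' -> {2,3,4}, take 4 (0->4 ok)
  t15 'y' -> {2,3,4}, take 4 (4->4 ok)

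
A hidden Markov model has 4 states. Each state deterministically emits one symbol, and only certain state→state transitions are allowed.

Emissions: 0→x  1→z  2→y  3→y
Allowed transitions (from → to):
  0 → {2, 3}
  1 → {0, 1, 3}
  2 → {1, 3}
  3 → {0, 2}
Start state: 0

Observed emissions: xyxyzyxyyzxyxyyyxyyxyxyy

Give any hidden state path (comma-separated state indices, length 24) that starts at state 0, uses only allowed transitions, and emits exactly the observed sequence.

0,3,0,2,1,3,0,3,2,1,0,3,0,3,2,3,0,2,3,0,3,0,3,2

  pos 0: x in {0}, choose 0; start
  pos 1: y in {2,3}, choose 3; 0->3 ok
  pos 2: x in {0}, choose 0; 3->0 ok
  pos 3: y in {2,3}, choose 2; 0->2 ok
  pos 4: z in {1}, choose 1; 2->1 ok
  pos 5: y in {2,3}, choose 3; 1->3 ok
  pos 6: x in {0}, choose 0; 3->0 ok
  pos 7: y in {2,3}, choose 3; 0->3 ok
  pos 8: y in {2,3}, choose 2; 3->2 ok
  pos 9: z in {1}, choose 1; 2->1 ok
  pos 10: x in {0}, choose 0; 1->0 ok
  pos 11: y in {2,3}, choose 3; 0->3 ok
  pos 12: x in {0}, choose 0; 3->0 ok
  pos 13: y in {2,3}, choose 3; 0->3 ok
  pos 14: y in {2,3}, choose 2; 3->2 ok
  pos 15: y in {2,3}, choose 3; 2->3 ok
  pos 16: x in {0}, choose 0; 3->0 ok
  pos 17: y in {2,3}, choose 2; 0->2 ok
  pos 18: y in {2,3}, choose 3; 2->3 ok
  pos 19: x in {0}, choose 0; 3->0 ok
  pos 20: y in {2,3}, choose 3; 0->3 ok
  pos 21: x in {0}, choose 0; 3->0 ok
  pos 22: y in {2,3}, choose 3; 0->3 ok
  pos 23: y in {2,3}, choose 2; 3->2 ok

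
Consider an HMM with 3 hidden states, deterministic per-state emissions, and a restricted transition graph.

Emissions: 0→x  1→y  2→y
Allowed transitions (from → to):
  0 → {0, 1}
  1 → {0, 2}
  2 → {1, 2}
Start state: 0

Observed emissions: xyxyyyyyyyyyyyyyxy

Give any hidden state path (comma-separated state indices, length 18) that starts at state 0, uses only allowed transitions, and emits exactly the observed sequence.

0,1,0,1,2,2,1,2,1,2,2,2,2,1,2,1,0,1

  t0 'x' -> {0}, take 0 (start)
  t1 'y' -> {1,2}, take 1 (0->1 ok)
  t2 'x' -> {0}, take 0 (1->0 ok)
  t3 'y' -> {1,2}, take 1 (0->1 ok)
  t4 'y' -> {1,2}, take 2 (1->2 ok)
  t5 'y' -> {1,2}, take 2 (2->2 ok)
  t6 'y' -> {1,2}, take 1 (2->1 ok)
  t7 'y' -> {1,2}, take 2 (1->2 ok)
  t8 'y' -> {1,2}, take 1 (2->1 ok)
  t9 'y' -> {1,2}, take 2 (1->2 ok)
  t10 'y' -> {1,2}, take 2 (2->2 ok)
  t11 'y' -> {1,2}, take 2 (2->2 ok)
  t12 'y' -> {1,2}, take 2 (2->2 ok)
  t13 'y' -> {1,2}, take 1 (2->1 ok)
  t14 'y' -> {1,2}, take 2 (1->2 ok)
  t15 'y' -> {1,2}, take 1 (2->1 ok)
  t16 'x' -> {0}, take 0 (1->0 ok)
  t17 'y' -> {1,2}, take 1 (0->1 ok)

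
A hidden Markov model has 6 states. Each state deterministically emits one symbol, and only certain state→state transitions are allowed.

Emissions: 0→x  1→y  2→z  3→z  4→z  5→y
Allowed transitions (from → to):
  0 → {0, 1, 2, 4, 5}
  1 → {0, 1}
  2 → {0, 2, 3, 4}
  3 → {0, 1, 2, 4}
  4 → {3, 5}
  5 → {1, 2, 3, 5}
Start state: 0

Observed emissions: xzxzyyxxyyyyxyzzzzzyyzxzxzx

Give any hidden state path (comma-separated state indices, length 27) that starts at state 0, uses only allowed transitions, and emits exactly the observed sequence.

0,2,0,4,5,1,0,0,1,1,1,1,0,5,2,2,2,3,4,5,5,3,0,2,0,2,0

  t0 'x' -> {0}, take 0 (start)
  t1 'z' -> {2,3,4}, take 2 (0->2 ok)
  t2 'x' -> {0}, take 0 (2->0 ok)
  t3 'z' -> {2,3,4}, take 4 (0->4 ok)
  t4 'y' -> {1,5}, take 5 (4->5 ok)
  t5 'y' -> {1,5}, take 1 (5->1 ok)
  t6 'x' -> {0}, take 0 (1->0 ok)
  t7 'x' -> {0}, take 0 (0->0 ok)
  t8 'y' -> {1,5}, take 1 (0->1 ok)
  t9 'y' -> {1,5}, take 1 (1->1 ok)
  t10 'y' -> {1,5}, take 1 (1->1 ok)
  t11 'y' -> {1,5}, take 1 (1->1 ok)
  t12 'x' -> {0}, take 0 (1->0 ok)
  t13 'y' -> {1,5}, take 5 (0->5 ok)
  t14 'z' -> {2,3,4}, take 2 (5->2 ok)
  t15 'z' -> {2,3,4}, take 2 (2->2 ok)
  t16 'z' -> {2,3,4}, take 2 (2->2 ok)
  t17 'z' -> {2,3,4}, take 3 (2->3 ok)
  t18 'z' -> {2,3,4}, take 4 (3->4 ok)
  t19 'y' -> {1,5}, take 5 (4->5 ok)
  t20 'y' -> {1,5}, take 5 (5->5 ok)
  t21 'z' -> {2,3,4}, take 3 (5->3 ok)
  t22 'x' -> {0}, take 0 (3->0 ok)
  t23 'z' -> {2,3,4}, take 2 (0->2 ok)
  t24 'x' -> {0}, take 0 (2->0 ok)
  t25 'z' -> {2,3,4}, take 2 (0->2 ok)
  t26 'x' -> {0}, take 0 (2->0 ok)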